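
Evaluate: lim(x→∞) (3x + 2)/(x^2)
This is an ∞/∞ indeterminate form.

Apply L'Hôpital's rule: differentiate numerator and denominator separately.
  f(x) = 3·x + 2   ⇒   f'(x) = 3
  g(x) = x^2   ⇒   g'(x) = 2·x
  lim(x→∞) f'(x)/g'(x) = lim(x→∞) (3)/(2·x)
  = 0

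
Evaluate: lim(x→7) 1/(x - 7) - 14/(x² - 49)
This is an ∞-∞ indeterminate form.

Combine fractions or rationalize to convert ∞-∞ to 0/0 form:
  lim(x→7) 1/(x - 7) - 14/(x² - 49) = 1/14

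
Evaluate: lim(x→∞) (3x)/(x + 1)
This is an ∞/∞ indeterminate form.

Apply L'Hôpital's rule: differentiate numerator and denominator separately.
  f(x) = 3·x   ⇒   f'(x) = 3
  g(x) = x + 1   ⇒   g'(x) = 1
  lim(x→∞) f'(x)/g'(x) = lim(x→∞) (3)/(1)
  = 3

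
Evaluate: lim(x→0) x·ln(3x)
This is a 0·∞ indeterminate form.

Rewrite 0·∞ as a quotient (0/0 or ∞/∞ form), then apply L'Hôpital's rule:
  lim(x→0) x·ln(3x) = 0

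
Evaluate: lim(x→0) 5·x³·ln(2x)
This is a 0·∞ indeterminate form.

Rewrite 0·∞ as a quotient (0/0 or ∞/∞ form), then apply L'Hôpital's rule:
  lim(x→0) 5·x³·ln(2x) = 0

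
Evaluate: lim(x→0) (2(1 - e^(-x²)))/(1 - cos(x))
This is a 0/0 indeterminate form.

Apply L'Hôpital's rule: differentiate numerator and denominator separately.
  f(x) = 2 - 2·e^(-x^2)   ⇒   f'(x) = 4·x·e^(-x^2)
  g(x) = 1 - cos(x)   ⇒   g'(x) = sin(x)
  lim(x→0) f'(x)/g'(x) = lim(x→0) (4·x·e^(-x^2))/(sin(x))
  = 4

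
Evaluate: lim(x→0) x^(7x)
This is an exponential indeterminate form.

For exponential indeterminate forms, take the natural log:
  Let L = lim(x→0) x^(7x)
  Then ln(L) = lim(x→0) [exponent × ln(base)]
  Evaluate using L'Hôpital or standard limits, then exponentiate.
  L = 1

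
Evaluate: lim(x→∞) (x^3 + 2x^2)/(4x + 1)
This is an ∞/∞ indeterminate form.

Apply L'Hôpital's rule: differentiate numerator and denominator separately.
  f(x) = x^3 + 2·x^2   ⇒   f'(x) = 3·x^2 + 4·x
  g(x) = 4·x + 1   ⇒   g'(x) = 4
  lim(x→∞) f'(x)/g'(x) = lim(x→∞) (3·x^2 + 4·x)/(4)
  = ∞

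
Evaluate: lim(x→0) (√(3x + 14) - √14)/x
This is a standard limit.

Factor or rationalize the expression:
  lim(x→0) (√(3x + 14) - √14)/x = 3·sqrt(14)/28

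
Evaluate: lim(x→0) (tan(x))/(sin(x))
This is a 0/0 indeterminate form.

Apply L'Hôpital's rule: differentiate numerator and denominator separately.
  f(x) = tan(x)   ⇒   f'(x) = tan(x)^2 + 1
  g(x) = sin(x)   ⇒   g'(x) = cos(x)
  lim(x→0) f'(x)/g'(x) = lim(x→0) (tan(x)^2 + 1)/(cos(x))
  = 1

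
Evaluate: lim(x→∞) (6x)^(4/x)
This is an exponential indeterminate form.

For exponential indeterminate forms, take the natural log:
  Let L = lim(x→∞) (6x)^(4/x)
  Then ln(L) = lim(x→∞) [exponent × ln(base)]
  Evaluate using L'Hôpital or standard limits, then exponentiate.
  L = 1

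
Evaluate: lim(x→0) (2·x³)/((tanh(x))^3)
This is a 0/0 indeterminate form.

Apply L'Hôpital's rule: differentiate numerator and denominator separately.
  f(x) = 2·x^3   ⇒   f'(x) = 6·x^2
  g(x) = tanh(x)^3   ⇒   g'(x) = (3 - 3·tanh(x)^2)·tanh(x)^2
  lim(x→0) f'(x)/g'(x) = lim(x→0) (6·x^2)/((3 - 3·tanh(x)^2)·tanh(x)^2)
  = 2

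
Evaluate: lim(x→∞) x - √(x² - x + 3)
This is an ∞-∞ indeterminate form.

Combine fractions or rationalize to convert ∞-∞ to 0/0 form:
  lim(x→∞) x - √(x² - x + 3) = 1/2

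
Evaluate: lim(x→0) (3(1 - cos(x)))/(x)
This is a 0/0 indeterminate form.

Apply L'Hôpital's rule: differentiate numerator and denominator separately.
  f(x) = 3 - 3·cos(x)   ⇒   f'(x) = 3·sin(x)
  g(x) = x   ⇒   g'(x) = 1
  lim(x→0) f'(x)/g'(x) = lim(x→0) (3·sin(x))/(1)
  = 0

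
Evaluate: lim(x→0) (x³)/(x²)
This is a 0/0 indeterminate form.

Apply L'Hôpital's rule: differentiate numerator and denominator separately.
  f(x) = x^3   ⇒   f'(x) = 3·x^2
  g(x) = x^2   ⇒   g'(x) = 2·x
  lim(x→0) f'(x)/g'(x) = lim(x→0) (3·x^2)/(2·x)
  = 0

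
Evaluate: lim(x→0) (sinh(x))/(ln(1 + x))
This is a 0/0 indeterminate form.

Apply L'Hôpital's rule: differentiate numerator and denominator separately.
  f(x) = sinh(x)   ⇒   f'(x) = cosh(x)
  g(x) = ln(x + 1)   ⇒   g'(x) = 1/(x + 1)
  lim(x→0) f'(x)/g'(x) = lim(x→0) (cosh(x))/(1/(x + 1))
  = 1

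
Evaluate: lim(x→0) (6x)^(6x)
This is an exponential indeterminate form.

For exponential indeterminate forms, take the natural log:
  Let L = lim(x→0) (6x)^(6x)
  Then ln(L) = lim(x→0) [exponent × ln(base)]
  Evaluate using L'Hôpital or standard limits, then exponentiate.
  L = 1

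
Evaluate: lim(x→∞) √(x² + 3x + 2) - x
This is an ∞-∞ indeterminate form.

Combine fractions or rationalize to convert ∞-∞ to 0/0 form:
  lim(x→∞) √(x² + 3x + 2) - x = 3/2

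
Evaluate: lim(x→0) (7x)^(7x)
This is an exponential indeterminate form.

For exponential indeterminate forms, take the natural log:
  Let L = lim(x→0) (7x)^(7x)
  Then ln(L) = lim(x→0) [exponent × ln(base)]
  Evaluate using L'Hôpital or standard limits, then exponentiate.
  L = 1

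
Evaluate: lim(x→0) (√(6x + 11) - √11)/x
This is a standard limit.

Factor or rationalize the expression:
  lim(x→0) (√(6x + 11) - √11)/x = 3·sqrt(11)/11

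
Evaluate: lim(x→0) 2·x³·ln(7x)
This is a 0·∞ indeterminate form.

Rewrite 0·∞ as a quotient (0/0 or ∞/∞ form), then apply L'Hôpital's rule:
  lim(x→0) 2·x³·ln(7x) = 0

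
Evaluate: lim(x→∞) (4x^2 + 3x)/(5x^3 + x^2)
This is an ∞/∞ indeterminate form.

Apply L'Hôpital's rule: differentiate numerator and denominator separately.
  f(x) = 4·x^2 + 3·x   ⇒   f'(x) = 8·x + 3
  g(x) = 5·x^3 + x^2   ⇒   g'(x) = 15·x^2 + 2·x
  lim(x→∞) f'(x)/g'(x) = lim(x→∞) (8·x + 3)/(15·x^2 + 2·x)
  = 0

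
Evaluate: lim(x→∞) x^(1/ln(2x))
This is an exponential indeterminate form.

For exponential indeterminate forms, take the natural log:
  Let L = lim(x→∞) x^(1/ln(2x))
  Then ln(L) = lim(x→∞) [exponent × ln(base)]
  Evaluate using L'Hôpital or standard limits, then exponentiate.
  L = e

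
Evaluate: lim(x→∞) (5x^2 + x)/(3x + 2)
This is an ∞/∞ indeterminate form.

Apply L'Hôpital's rule: differentiate numerator and denominator separately.
  f(x) = 5·x^2 + x   ⇒   f'(x) = 10·x + 1
  g(x) = 3·x + 2   ⇒   g'(x) = 3
  lim(x→∞) f'(x)/g'(x) = lim(x→∞) (10·x + 1)/(3)
  = ∞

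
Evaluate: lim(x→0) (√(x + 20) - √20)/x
This is a standard limit.

Factor or rationalize the expression:
  lim(x→0) (√(x + 20) - √20)/x = sqrt(5)/20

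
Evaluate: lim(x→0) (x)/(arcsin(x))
This is a 0/0 indeterminate form.

Apply L'Hôpital's rule: differentiate numerator and denominator separately.
  f(x) = x   ⇒   f'(x) = 1
  g(x) = asin(x)   ⇒   g'(x) = 1/sqrt(1 - x^2)
  lim(x→0) f'(x)/g'(x) = lim(x→0) (1)/(1/sqrt(1 - x^2))
  = 1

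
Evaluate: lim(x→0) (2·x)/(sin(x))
This is a 0/0 indeterminate form.

Apply L'Hôpital's rule: differentiate numerator and denominator separately.
  f(x) = 2·x   ⇒   f'(x) = 2
  g(x) = sin(x)   ⇒   g'(x) = cos(x)
  lim(x→0) f'(x)/g'(x) = lim(x→0) (2)/(cos(x))
  = 2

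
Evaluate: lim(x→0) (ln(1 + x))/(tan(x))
This is a 0/0 indeterminate form.

Apply L'Hôpital's rule: differentiate numerator and denominator separately.
  f(x) = ln(x + 1)   ⇒   f'(x) = 1/(x + 1)
  g(x) = tan(x)   ⇒   g'(x) = tan(x)^2 + 1
  lim(x→0) f'(x)/g'(x) = lim(x→0) (1/(x + 1))/(tan(x)^2 + 1)
  = 1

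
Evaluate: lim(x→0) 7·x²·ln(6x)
This is a 0·∞ indeterminate form.

Rewrite 0·∞ as a quotient (0/0 or ∞/∞ form), then apply L'Hôpital's rule:
  lim(x→0) 7·x²·ln(6x) = 0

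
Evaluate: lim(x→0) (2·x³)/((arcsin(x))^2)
This is a 0/0 indeterminate form.

Apply L'Hôpital's rule: differentiate numerator and denominator separately.
  f(x) = 2·x^3   ⇒   f'(x) = 6·x^2
  g(x) = asin(x)^2   ⇒   g'(x) = 2·asin(x)/sqrt(1 - x^2)
  lim(x→0) f'(x)/g'(x) = lim(x→0) (6·x^2)/(2·asin(x)/sqrt(1 - x^2))
  = 0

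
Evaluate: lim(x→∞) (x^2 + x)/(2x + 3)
This is an ∞/∞ indeterminate form.

Apply L'Hôpital's rule: differentiate numerator and denominator separately.
  f(x) = x^2 + x   ⇒   f'(x) = 2·x + 1
  g(x) = 2·x + 3   ⇒   g'(x) = 2
  lim(x→∞) f'(x)/g'(x) = lim(x→∞) (2·x + 1)/(2)
  = ∞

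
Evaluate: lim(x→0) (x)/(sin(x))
This is a 0/0 indeterminate form.

Apply L'Hôpital's rule: differentiate numerator and denominator separately.
  f(x) = x   ⇒   f'(x) = 1
  g(x) = sin(x)   ⇒   g'(x) = cos(x)
  lim(x→0) f'(x)/g'(x) = lim(x→0) (1)/(cos(x))
  = 1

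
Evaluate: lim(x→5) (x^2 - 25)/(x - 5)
This is a standard limit.

Factor or rationalize the expression:
  lim(x→5) (x^2 - 25)/(x - 5) = 10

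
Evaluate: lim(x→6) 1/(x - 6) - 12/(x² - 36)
This is an ∞-∞ indeterminate form.

Combine fractions or rationalize to convert ∞-∞ to 0/0 form:
  lim(x→6) 1/(x - 6) - 12/(x² - 36) = 1/12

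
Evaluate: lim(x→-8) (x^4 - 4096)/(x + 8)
This is a standard limit.

Factor or rationalize the expression:
  lim(x→-8) (x^4 - 4096)/(x + 8) = -2048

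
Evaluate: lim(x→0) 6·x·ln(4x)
This is a 0·∞ indeterminate form.

Rewrite 0·∞ as a quotient (0/0 or ∞/∞ form), then apply L'Hôpital's rule:
  lim(x→0) 6·x·ln(4x) = 0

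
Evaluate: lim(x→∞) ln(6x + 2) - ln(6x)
This is an ∞-∞ indeterminate form.

Combine fractions or rationalize to convert ∞-∞ to 0/0 form:
  lim(x→∞) ln(6x + 2) - ln(6x) = 0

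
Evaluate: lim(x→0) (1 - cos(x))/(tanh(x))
This is a 0/0 indeterminate form.

Apply L'Hôpital's rule: differentiate numerator and denominator separately.
  f(x) = 1 - cos(x)   ⇒   f'(x) = sin(x)
  g(x) = tanh(x)   ⇒   g'(x) = 1 - tanh(x)^2
  lim(x→0) f'(x)/g'(x) = lim(x→0) (sin(x))/(1 - tanh(x)^2)
  = 0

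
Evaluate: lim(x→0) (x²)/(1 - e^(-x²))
This is a 0/0 indeterminate form.

Apply L'Hôpital's rule: differentiate numerator and denominator separately.
  f(x) = x^2   ⇒   f'(x) = 2·x
  g(x) = 1 - e^(-x^2)   ⇒   g'(x) = 2·x·e^(-x^2)
  lim(x→0) f'(x)/g'(x) = lim(x→0) (2·x)/(2·x·e^(-x^2))
  = 1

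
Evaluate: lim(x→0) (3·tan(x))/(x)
This is a 0/0 indeterminate form.

Apply L'Hôpital's rule: differentiate numerator and denominator separately.
  f(x) = 3·tan(x)   ⇒   f'(x) = 3·tan(x)^2 + 3
  g(x) = x   ⇒   g'(x) = 1
  lim(x→0) f'(x)/g'(x) = lim(x→0) (3·tan(x)^2 + 3)/(1)
  = 3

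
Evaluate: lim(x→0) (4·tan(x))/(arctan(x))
This is a 0/0 indeterminate form.

Apply L'Hôpital's rule: differentiate numerator and denominator separately.
  f(x) = 4·tan(x)   ⇒   f'(x) = 4·tan(x)^2 + 4
  g(x) = atan(x)   ⇒   g'(x) = 1/(x^2 + 1)
  lim(x→0) f'(x)/g'(x) = lim(x→0) (4·tan(x)^2 + 4)/(1/(x^2 + 1))
  = 4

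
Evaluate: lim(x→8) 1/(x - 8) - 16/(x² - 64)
This is an ∞-∞ indeterminate form.

Combine fractions or rationalize to convert ∞-∞ to 0/0 form:
  lim(x→8) 1/(x - 8) - 16/(x² - 64) = 1/16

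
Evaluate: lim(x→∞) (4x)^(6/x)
This is an exponential indeterminate form.

For exponential indeterminate forms, take the natural log:
  Let L = lim(x→∞) (4x)^(6/x)
  Then ln(L) = lim(x→∞) [exponent × ln(base)]
  Evaluate using L'Hôpital or standard limits, then exponentiate.
  L = 1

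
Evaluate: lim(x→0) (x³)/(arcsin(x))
This is a 0/0 indeterminate form.

Apply L'Hôpital's rule: differentiate numerator and denominator separately.
  f(x) = x^3   ⇒   f'(x) = 3·x^2
  g(x) = asin(x)   ⇒   g'(x) = 1/sqrt(1 - x^2)
  lim(x→0) f'(x)/g'(x) = lim(x→0) (3·x^2)/(1/sqrt(1 - x^2))
  = 0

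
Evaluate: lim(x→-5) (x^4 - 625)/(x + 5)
This is a standard limit.

Factor or rationalize the expression:
  lim(x→-5) (x^4 - 625)/(x + 5) = -500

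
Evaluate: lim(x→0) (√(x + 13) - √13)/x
This is a standard limit.

Factor or rationalize the expression:
  lim(x→0) (√(x + 13) - √13)/x = sqrt(13)/26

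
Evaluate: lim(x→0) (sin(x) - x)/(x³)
This is a 0/0 indeterminate form.

Apply L'Hôpital's rule: differentiate numerator and denominator separately.
  f(x) = -x + sin(x)   ⇒   f'(x) = cos(x) - 1
  g(x) = x^3   ⇒   g'(x) = 3·x^2
  lim(x→0) f'(x)/g'(x) = lim(x→0) (cos(x) - 1)/(3·x^2)
  = -1/6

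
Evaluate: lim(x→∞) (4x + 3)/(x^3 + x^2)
This is an ∞/∞ indeterminate form.

Apply L'Hôpital's rule: differentiate numerator and denominator separately.
  f(x) = 4·x + 3   ⇒   f'(x) = 4
  g(x) = x^3 + x^2   ⇒   g'(x) = 3·x^2 + 2·x
  lim(x→∞) f'(x)/g'(x) = lim(x→∞) (4)/(3·x^2 + 2·x)
  = 0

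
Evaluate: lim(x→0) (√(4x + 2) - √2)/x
This is a standard limit.

Factor or rationalize the expression:
  lim(x→0) (√(4x + 2) - √2)/x = sqrt(2)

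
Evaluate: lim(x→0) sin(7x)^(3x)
This is an exponential indeterminate form.

For exponential indeterminate forms, take the natural log:
  Let L = lim(x→0) sin(7x)^(3x)
  Then ln(L) = lim(x→0) [exponent × ln(base)]
  Evaluate using L'Hôpital or standard limits, then exponentiate.
  L = 1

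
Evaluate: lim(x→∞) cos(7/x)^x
This is an exponential indeterminate form.

For exponential indeterminate forms, take the natural log:
  Let L = lim(x→∞) cos(7/x)^x
  Then ln(L) = lim(x→∞) [exponent × ln(base)]
  Evaluate using L'Hôpital or standard limits, then exponentiate.
  L = 1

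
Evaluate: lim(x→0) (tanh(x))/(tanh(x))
This is a 0/0 indeterminate form.

Apply L'Hôpital's rule: differentiate numerator and denominator separately.
  f(x) = tanh(x)   ⇒   f'(x) = 1 - tanh(x)^2
  g(x) = tanh(x)   ⇒   g'(x) = 1 - tanh(x)^2
  lim(x→0) f'(x)/g'(x) = lim(x→0) (1 - tanh(x)^2)/(1 - tanh(x)^2)
  = 1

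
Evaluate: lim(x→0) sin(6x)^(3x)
This is an exponential indeterminate form.

For exponential indeterminate forms, take the natural log:
  Let L = lim(x→0) sin(6x)^(3x)
  Then ln(L) = lim(x→0) [exponent × ln(base)]
  Evaluate using L'Hôpital or standard limits, then exponentiate.
  L = 1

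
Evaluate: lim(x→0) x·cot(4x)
This is a 0·∞ indeterminate form.

Rewrite 0·∞ as a quotient (0/0 or ∞/∞ form), then apply L'Hôpital's rule:
  lim(x→0) x·cot(4x) = 1/4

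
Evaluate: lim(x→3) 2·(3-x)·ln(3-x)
This is a 0·∞ indeterminate form.

Rewrite 0·∞ as a quotient (0/0 or ∞/∞ form), then apply L'Hôpital's rule:
  lim(x→3) 2·(3-x)·ln(3-x) = 0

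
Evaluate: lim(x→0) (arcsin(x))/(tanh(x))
This is a 0/0 indeterminate form.

Apply L'Hôpital's rule: differentiate numerator and denominator separately.
  f(x) = asin(x)   ⇒   f'(x) = 1/sqrt(1 - x^2)
  g(x) = tanh(x)   ⇒   g'(x) = 1 - tanh(x)^2
  lim(x→0) f'(x)/g'(x) = lim(x→0) (1/sqrt(1 - x^2))/(1 - tanh(x)^2)
  = 1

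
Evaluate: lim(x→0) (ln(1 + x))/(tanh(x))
This is a 0/0 indeterminate form.

Apply L'Hôpital's rule: differentiate numerator and denominator separately.
  f(x) = ln(x + 1)   ⇒   f'(x) = 1/(x + 1)
  g(x) = tanh(x)   ⇒   g'(x) = 1 - tanh(x)^2
  lim(x→0) f'(x)/g'(x) = lim(x→0) (1/(x + 1))/(1 - tanh(x)^2)
  = 1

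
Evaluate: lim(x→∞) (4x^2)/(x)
This is an ∞/∞ indeterminate form.

Apply L'Hôpital's rule: differentiate numerator and denominator separately.
  f(x) = 4·x^2   ⇒   f'(x) = 8·x
  g(x) = x   ⇒   g'(x) = 1
  lim(x→∞) f'(x)/g'(x) = lim(x→∞) (8·x)/(1)
  = ∞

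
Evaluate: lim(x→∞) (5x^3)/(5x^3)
This is an ∞/∞ indeterminate form.

Apply L'Hôpital's rule: differentiate numerator and denominator separately.
  f(x) = 5·x^3   ⇒   f'(x) = 15·x^2
  g(x) = 5·x^3   ⇒   g'(x) = 15·x^2
  lim(x→∞) f'(x)/g'(x) = lim(x→∞) (15·x^2)/(15·x^2)
  = 1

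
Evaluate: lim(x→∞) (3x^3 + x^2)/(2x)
This is an ∞/∞ indeterminate form.

Apply L'Hôpital's rule: differentiate numerator and denominator separately.
  f(x) = 3·x^3 + x^2   ⇒   f'(x) = 9·x^2 + 2·x
  g(x) = 2·x   ⇒   g'(x) = 2
  lim(x→∞) f'(x)/g'(x) = lim(x→∞) (9·x^2 + 2·x)/(2)
  = ∞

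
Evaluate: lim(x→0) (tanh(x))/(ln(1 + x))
This is a 0/0 indeterminate form.

Apply L'Hôpital's rule: differentiate numerator and denominator separately.
  f(x) = tanh(x)   ⇒   f'(x) = 1 - tanh(x)^2
  g(x) = ln(x + 1)   ⇒   g'(x) = 1/(x + 1)
  lim(x→0) f'(x)/g'(x) = lim(x→0) (1 - tanh(x)^2)/(1/(x + 1))
  = 1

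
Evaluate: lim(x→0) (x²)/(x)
This is a 0/0 indeterminate form.

Apply L'Hôpital's rule: differentiate numerator and denominator separately.
  f(x) = x^2   ⇒   f'(x) = 2·x
  g(x) = x   ⇒   g'(x) = 1
  lim(x→0) f'(x)/g'(x) = lim(x→0) (2·x)/(1)
  = 0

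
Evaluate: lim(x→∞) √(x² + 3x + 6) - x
This is an ∞-∞ indeterminate form.

Combine fractions or rationalize to convert ∞-∞ to 0/0 form:
  lim(x→∞) √(x² + 3x + 6) - x = 3/2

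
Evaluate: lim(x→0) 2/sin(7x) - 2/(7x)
This is an ∞-∞ indeterminate form.

Combine fractions or rationalize to convert ∞-∞ to 0/0 form:
  lim(x→0) 2/sin(7x) - 2/(7x) = 0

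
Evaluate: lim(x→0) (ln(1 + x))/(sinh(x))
This is a 0/0 indeterminate form.

Apply L'Hôpital's rule: differentiate numerator and denominator separately.
  f(x) = ln(x + 1)   ⇒   f'(x) = 1/(x + 1)
  g(x) = sinh(x)   ⇒   g'(x) = cosh(x)
  lim(x→0) f'(x)/g'(x) = lim(x→0) (1/(x + 1))/(cosh(x))
  = 1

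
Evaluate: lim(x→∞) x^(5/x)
This is an exponential indeterminate form.

For exponential indeterminate forms, take the natural log:
  Let L = lim(x→∞) x^(5/x)
  Then ln(L) = lim(x→∞) [exponent × ln(base)]
  Evaluate using L'Hôpital or standard limits, then exponentiate.
  L = 1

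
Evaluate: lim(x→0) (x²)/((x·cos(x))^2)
This is a 0/0 indeterminate form.

Apply L'Hôpital's rule: differentiate numerator and denominator separately.
  f(x) = x^2   ⇒   f'(x) = 2·x
  g(x) = x^2·cos(x)^2   ⇒   g'(x) = -2·x^2·sin(x)·cos(x) + 2·x·cos(x)^2
  lim(x→0) f'(x)/g'(x) = lim(x→0) (2·x)/(-2·x^2·sin(x)·cos(x) + 2·x·cos(x)^2)
  = 1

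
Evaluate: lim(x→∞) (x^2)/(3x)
This is an ∞/∞ indeterminate form.

Apply L'Hôpital's rule: differentiate numerator and denominator separately.
  f(x) = x^2   ⇒   f'(x) = 2·x
  g(x) = 3·x   ⇒   g'(x) = 3
  lim(x→∞) f'(x)/g'(x) = lim(x→∞) (2·x)/(3)
  = ∞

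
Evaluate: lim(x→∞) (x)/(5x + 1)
This is an ∞/∞ indeterminate form.

Apply L'Hôpital's rule: differentiate numerator and denominator separately.
  f(x) = x   ⇒   f'(x) = 1
  g(x) = 5·x + 1   ⇒   g'(x) = 5
  lim(x→∞) f'(x)/g'(x) = lim(x→∞) (1)/(5)
  = 1/5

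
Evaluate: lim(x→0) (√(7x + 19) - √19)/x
This is a standard limit.

Factor or rationalize the expression:
  lim(x→0) (√(7x + 19) - √19)/x = 7·sqrt(19)/38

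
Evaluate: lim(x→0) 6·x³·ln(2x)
This is a 0·∞ indeterminate form.

Rewrite 0·∞ as a quotient (0/0 or ∞/∞ form), then apply L'Hôpital's rule:
  lim(x→0) 6·x³·ln(2x) = 0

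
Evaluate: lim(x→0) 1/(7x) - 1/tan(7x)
This is an ∞-∞ indeterminate form.

Combine fractions or rationalize to convert ∞-∞ to 0/0 form:
  lim(x→0) 1/(7x) - 1/tan(7x) = 0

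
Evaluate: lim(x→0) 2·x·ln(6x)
This is a 0·∞ indeterminate form.

Rewrite 0·∞ as a quotient (0/0 or ∞/∞ form), then apply L'Hôpital's rule:
  lim(x→0) 2·x·ln(6x) = 0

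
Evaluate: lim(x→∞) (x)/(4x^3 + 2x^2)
This is an ∞/∞ indeterminate form.

Apply L'Hôpital's rule: differentiate numerator and denominator separately.
  f(x) = x   ⇒   f'(x) = 1
  g(x) = 4·x^3 + 2·x^2   ⇒   g'(x) = 12·x^2 + 4·x
  lim(x→∞) f'(x)/g'(x) = lim(x→∞) (1)/(12·x^2 + 4·x)
  = 0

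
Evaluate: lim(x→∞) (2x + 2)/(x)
This is an ∞/∞ indeterminate form.

Apply L'Hôpital's rule: differentiate numerator and denominator separately.
  f(x) = 2·x + 2   ⇒   f'(x) = 2
  g(x) = x   ⇒   g'(x) = 1
  lim(x→∞) f'(x)/g'(x) = lim(x→∞) (2)/(1)
  = 2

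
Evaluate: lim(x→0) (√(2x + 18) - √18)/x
This is a standard limit.

Factor or rationalize the expression:
  lim(x→0) (√(2x + 18) - √18)/x = sqrt(2)/6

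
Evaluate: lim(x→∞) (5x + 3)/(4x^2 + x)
This is an ∞/∞ indeterminate form.

Apply L'Hôpital's rule: differentiate numerator and denominator separately.
  f(x) = 5·x + 3   ⇒   f'(x) = 5
  g(x) = 4·x^2 + x   ⇒   g'(x) = 8·x + 1
  lim(x→∞) f'(x)/g'(x) = lim(x→∞) (5)/(8·x + 1)
  = 0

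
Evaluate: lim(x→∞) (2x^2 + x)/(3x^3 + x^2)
This is an ∞/∞ indeterminate form.

Apply L'Hôpital's rule: differentiate numerator and denominator separately.
  f(x) = 2·x^2 + x   ⇒   f'(x) = 4·x + 1
  g(x) = 3·x^3 + x^2   ⇒   g'(x) = 9·x^2 + 2·x
  lim(x→∞) f'(x)/g'(x) = lim(x→∞) (4·x + 1)/(9·x^2 + 2·x)
  = 0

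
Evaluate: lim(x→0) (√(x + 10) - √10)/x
This is a standard limit.

Factor or rationalize the expression:
  lim(x→0) (√(x + 10) - √10)/x = sqrt(10)/20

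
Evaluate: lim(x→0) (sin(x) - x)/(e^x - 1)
This is a 0/0 indeterminate form.

Apply L'Hôpital's rule: differentiate numerator and denominator separately.
  f(x) = -x + sin(x)   ⇒   f'(x) = cos(x) - 1
  g(x) = e^(x) - 1   ⇒   g'(x) = e^(x)
  lim(x→0) f'(x)/g'(x) = lim(x→0) (cos(x) - 1)/(e^(x))
  = 0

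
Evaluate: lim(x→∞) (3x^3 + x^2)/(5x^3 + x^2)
This is an ∞/∞ indeterminate form.

Apply L'Hôpital's rule: differentiate numerator and denominator separately.
  f(x) = 3·x^3 + x^2   ⇒   f'(x) = 9·x^2 + 2·x
  g(x) = 5·x^3 + x^2   ⇒   g'(x) = 15·x^2 + 2·x
  lim(x→∞) f'(x)/g'(x) = lim(x→∞) (9·x^2 + 2·x)/(15·x^2 + 2·x)
  = 3/5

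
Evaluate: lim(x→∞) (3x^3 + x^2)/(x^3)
This is an ∞/∞ indeterminate form.

Apply L'Hôpital's rule: differentiate numerator and denominator separately.
  f(x) = 3·x^3 + x^2   ⇒   f'(x) = 9·x^2 + 2·x
  g(x) = x^3   ⇒   g'(x) = 3·x^2
  lim(x→∞) f'(x)/g'(x) = lim(x→∞) (9·x^2 + 2·x)/(3·x^2)
  = 3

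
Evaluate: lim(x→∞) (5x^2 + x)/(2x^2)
This is an ∞/∞ indeterminate form.

Apply L'Hôpital's rule: differentiate numerator and denominator separately.
  f(x) = 5·x^2 + x   ⇒   f'(x) = 10·x + 1
  g(x) = 2·x^2   ⇒   g'(x) = 4·x
  lim(x→∞) f'(x)/g'(x) = lim(x→∞) (10·x + 1)/(4·x)
  = 5/2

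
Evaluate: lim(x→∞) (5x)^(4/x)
This is an exponential indeterminate form.

For exponential indeterminate forms, take the natural log:
  Let L = lim(x→∞) (5x)^(4/x)
  Then ln(L) = lim(x→∞) [exponent × ln(base)]
  Evaluate using L'Hôpital or standard limits, then exponentiate.
  L = 1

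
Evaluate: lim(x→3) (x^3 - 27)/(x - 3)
This is a standard limit.

Factor or rationalize the expression:
  lim(x→3) (x^3 - 27)/(x - 3) = 27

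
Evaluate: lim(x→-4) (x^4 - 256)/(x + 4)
This is a standard limit.

Factor or rationalize the expression:
  lim(x→-4) (x^4 - 256)/(x + 4) = -256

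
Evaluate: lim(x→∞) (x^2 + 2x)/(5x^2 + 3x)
This is an ∞/∞ indeterminate form.

Apply L'Hôpital's rule: differentiate numerator and denominator separately.
  f(x) = x^2 + 2·x   ⇒   f'(x) = 2·x + 2
  g(x) = 5·x^2 + 3·x   ⇒   g'(x) = 10·x + 3
  lim(x→∞) f'(x)/g'(x) = lim(x→∞) (2·x + 2)/(10·x + 3)
  = 1/5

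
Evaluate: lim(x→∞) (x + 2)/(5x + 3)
This is an ∞/∞ indeterminate form.

Apply L'Hôpital's rule: differentiate numerator and denominator separately.
  f(x) = x + 2   ⇒   f'(x) = 1
  g(x) = 5·x + 3   ⇒   g'(x) = 5
  lim(x→∞) f'(x)/g'(x) = lim(x→∞) (1)/(5)
  = 1/5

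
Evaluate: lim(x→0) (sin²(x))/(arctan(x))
This is a 0/0 indeterminate form.

Apply L'Hôpital's rule: differentiate numerator and denominator separately.
  f(x) = sin(x)^2   ⇒   f'(x) = 2·sin(x)·cos(x)
  g(x) = atan(x)   ⇒   g'(x) = 1/(x^2 + 1)
  lim(x→0) f'(x)/g'(x) = lim(x→0) (2·sin(x)·cos(x))/(1/(x^2 + 1))
  = 0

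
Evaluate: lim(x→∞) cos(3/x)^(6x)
This is an exponential indeterminate form.

For exponential indeterminate forms, take the natural log:
  Let L = lim(x→∞) cos(3/x)^(6x)
  Then ln(L) = lim(x→∞) [exponent × ln(base)]
  Evaluate using L'Hôpital or standard limits, then exponentiate.
  L = 1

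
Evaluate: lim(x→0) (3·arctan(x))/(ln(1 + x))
This is a 0/0 indeterminate form.

Apply L'Hôpital's rule: differentiate numerator and denominator separately.
  f(x) = 3·atan(x)   ⇒   f'(x) = 3/(x^2 + 1)
  g(x) = ln(x + 1)   ⇒   g'(x) = 1/(x + 1)
  lim(x→0) f'(x)/g'(x) = lim(x→0) (3/(x^2 + 1))/(1/(x + 1))
  = 3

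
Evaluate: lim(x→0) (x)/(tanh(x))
This is a 0/0 indeterminate form.

Apply L'Hôpital's rule: differentiate numerator and denominator separately.
  f(x) = x   ⇒   f'(x) = 1
  g(x) = tanh(x)   ⇒   g'(x) = 1 - tanh(x)^2
  lim(x→0) f'(x)/g'(x) = lim(x→0) (1)/(1 - tanh(x)^2)
  = 1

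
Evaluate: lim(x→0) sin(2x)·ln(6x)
This is a 0·∞ indeterminate form.

Rewrite 0·∞ as a quotient (0/0 or ∞/∞ form), then apply L'Hôpital's rule:
  lim(x→0) sin(2x)·ln(6x) = 0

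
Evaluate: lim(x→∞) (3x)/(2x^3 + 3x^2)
This is an ∞/∞ indeterminate form.

Apply L'Hôpital's rule: differentiate numerator and denominator separately.
  f(x) = 3·x   ⇒   f'(x) = 3
  g(x) = 2·x^3 + 3·x^2   ⇒   g'(x) = 6·x^2 + 6·x
  lim(x→∞) f'(x)/g'(x) = lim(x→∞) (3)/(6·x^2 + 6·x)
  = 0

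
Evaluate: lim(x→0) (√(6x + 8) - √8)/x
This is a standard limit.

Factor or rationalize the expression:
  lim(x→0) (√(6x + 8) - √8)/x = 3·sqrt(2)/4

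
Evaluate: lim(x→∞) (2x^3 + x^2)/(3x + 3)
This is an ∞/∞ indeterminate form.

Apply L'Hôpital's rule: differentiate numerator and denominator separately.
  f(x) = 2·x^3 + x^2   ⇒   f'(x) = 6·x^2 + 2·x
  g(x) = 3·x + 3   ⇒   g'(x) = 3
  lim(x→∞) f'(x)/g'(x) = lim(x→∞) (6·x^2 + 2·x)/(3)
  = ∞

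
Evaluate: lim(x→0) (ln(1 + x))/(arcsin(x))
This is a 0/0 indeterminate form.

Apply L'Hôpital's rule: differentiate numerator and denominator separately.
  f(x) = ln(x + 1)   ⇒   f'(x) = 1/(x + 1)
  g(x) = asin(x)   ⇒   g'(x) = 1/sqrt(1 - x^2)
  lim(x→0) f'(x)/g'(x) = lim(x→0) (1/(x + 1))/(1/sqrt(1 - x^2))
  = 1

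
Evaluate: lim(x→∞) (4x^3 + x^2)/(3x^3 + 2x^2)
This is an ∞/∞ indeterminate form.

Apply L'Hôpital's rule: differentiate numerator and denominator separately.
  f(x) = 4·x^3 + x^2   ⇒   f'(x) = 12·x^2 + 2·x
  g(x) = 3·x^3 + 2·x^2   ⇒   g'(x) = 9·x^2 + 4·x
  lim(x→∞) f'(x)/g'(x) = lim(x→∞) (12·x^2 + 2·x)/(9·x^2 + 4·x)
  = 4/3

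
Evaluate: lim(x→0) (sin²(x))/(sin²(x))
This is a 0/0 indeterminate form.

Apply L'Hôpital's rule: differentiate numerator and denominator separately.
  f(x) = sin(x)^2   ⇒   f'(x) = 2·sin(x)·cos(x)
  g(x) = sin(x)^2   ⇒   g'(x) = 2·sin(x)·cos(x)
  lim(x→0) f'(x)/g'(x) = lim(x→0) (2·sin(x)·cos(x))/(2·sin(x)·cos(x))
  = 1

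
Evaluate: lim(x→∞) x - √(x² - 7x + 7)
This is an ∞-∞ indeterminate form.

Combine fractions or rationalize to convert ∞-∞ to 0/0 form:
  lim(x→∞) x - √(x² - 7x + 7) = 7/2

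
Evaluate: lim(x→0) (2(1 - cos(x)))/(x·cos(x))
This is a 0/0 indeterminate form.

Apply L'Hôpital's rule: differentiate numerator and denominator separately.
  f(x) = 2 - 2·cos(x)   ⇒   f'(x) = 2·sin(x)
  g(x) = x·cos(x)   ⇒   g'(x) = -x·sin(x) + cos(x)
  lim(x→0) f'(x)/g'(x) = lim(x→0) (2·sin(x))/(-x·sin(x) + cos(x))
  = 0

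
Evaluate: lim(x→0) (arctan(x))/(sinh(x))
This is a 0/0 indeterminate form.

Apply L'Hôpital's rule: differentiate numerator and denominator separately.
  f(x) = atan(x)   ⇒   f'(x) = 1/(x^2 + 1)
  g(x) = sinh(x)   ⇒   g'(x) = cosh(x)
  lim(x→0) f'(x)/g'(x) = lim(x→0) (1/(x^2 + 1))/(cosh(x))
  = 1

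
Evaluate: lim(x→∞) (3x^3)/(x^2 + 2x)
This is an ∞/∞ indeterminate form.

Apply L'Hôpital's rule: differentiate numerator and denominator separately.
  f(x) = 3·x^3   ⇒   f'(x) = 9·x^2
  g(x) = x^2 + 2·x   ⇒   g'(x) = 2·x + 2
  lim(x→∞) f'(x)/g'(x) = lim(x→∞) (9·x^2)/(2·x + 2)
  = ∞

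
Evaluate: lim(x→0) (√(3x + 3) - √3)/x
This is a standard limit.

Factor or rationalize the expression:
  lim(x→0) (√(3x + 3) - √3)/x = sqrt(3)/2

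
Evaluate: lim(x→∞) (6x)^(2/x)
This is an exponential indeterminate form.

For exponential indeterminate forms, take the natural log:
  Let L = lim(x→∞) (6x)^(2/x)
  Then ln(L) = lim(x→∞) [exponent × ln(base)]
  Evaluate using L'Hôpital or standard limits, then exponentiate.
  L = 1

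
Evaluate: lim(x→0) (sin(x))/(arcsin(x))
This is a 0/0 indeterminate form.

Apply L'Hôpital's rule: differentiate numerator and denominator separately.
  f(x) = sin(x)   ⇒   f'(x) = cos(x)
  g(x) = asin(x)   ⇒   g'(x) = 1/sqrt(1 - x^2)
  lim(x→0) f'(x)/g'(x) = lim(x→0) (cos(x))/(1/sqrt(1 - x^2))
  = 1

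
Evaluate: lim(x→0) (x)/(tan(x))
This is a 0/0 indeterminate form.

Apply L'Hôpital's rule: differentiate numerator and denominator separately.
  f(x) = x   ⇒   f'(x) = 1
  g(x) = tan(x)   ⇒   g'(x) = tan(x)^2 + 1
  lim(x→0) f'(x)/g'(x) = lim(x→0) (1)/(tan(x)^2 + 1)
  = 1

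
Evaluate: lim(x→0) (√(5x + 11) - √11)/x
This is a standard limit.

Factor or rationalize the expression:
  lim(x→0) (√(5x + 11) - √11)/x = 5·sqrt(11)/22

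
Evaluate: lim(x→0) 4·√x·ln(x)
This is a 0·∞ indeterminate form.

Rewrite 0·∞ as a quotient (0/0 or ∞/∞ form), then apply L'Hôpital's rule:
  lim(x→0) 4·√x·ln(x) = 0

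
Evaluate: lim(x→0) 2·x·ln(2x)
This is a 0·∞ indeterminate form.

Rewrite 0·∞ as a quotient (0/0 or ∞/∞ form), then apply L'Hôpital's rule:
  lim(x→0) 2·x·ln(2x) = 0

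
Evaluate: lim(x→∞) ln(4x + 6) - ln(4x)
This is an ∞-∞ indeterminate form.

Combine fractions or rationalize to convert ∞-∞ to 0/0 form:
  lim(x→∞) ln(4x + 6) - ln(4x) = 0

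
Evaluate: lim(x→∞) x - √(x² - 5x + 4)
This is an ∞-∞ indeterminate form.

Combine fractions or rationalize to convert ∞-∞ to 0/0 form:
  lim(x→∞) x - √(x² - 5x + 4) = 5/2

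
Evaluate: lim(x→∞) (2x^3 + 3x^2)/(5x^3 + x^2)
This is an ∞/∞ indeterminate form.

Apply L'Hôpital's rule: differentiate numerator and denominator separately.
  f(x) = 2·x^3 + 3·x^2   ⇒   f'(x) = 6·x^2 + 6·x
  g(x) = 5·x^3 + x^2   ⇒   g'(x) = 15·x^2 + 2·x
  lim(x→∞) f'(x)/g'(x) = lim(x→∞) (6·x^2 + 6·x)/(15·x^2 + 2·x)
  = 2/5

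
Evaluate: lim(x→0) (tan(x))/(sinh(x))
This is a 0/0 indeterminate form.

Apply L'Hôpital's rule: differentiate numerator and denominator separately.
  f(x) = tan(x)   ⇒   f'(x) = tan(x)^2 + 1
  g(x) = sinh(x)   ⇒   g'(x) = cosh(x)
  lim(x→0) f'(x)/g'(x) = lim(x→0) (tan(x)^2 + 1)/(cosh(x))
  = 1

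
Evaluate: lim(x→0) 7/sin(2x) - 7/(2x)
This is an ∞-∞ indeterminate form.

Combine fractions or rationalize to convert ∞-∞ to 0/0 form:
  lim(x→0) 7/sin(2x) - 7/(2x) = 0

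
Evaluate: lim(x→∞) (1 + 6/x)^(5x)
This is an exponential indeterminate form.

For exponential indeterminate forms, take the natural log:
  Let L = lim(x→∞) (1 + 6/x)^(5x)
  Then ln(L) = lim(x→∞) [exponent × ln(base)]
  Evaluate using L'Hôpital or standard limits, then exponentiate.
  L = e^(30)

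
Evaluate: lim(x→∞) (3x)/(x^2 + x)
This is an ∞/∞ indeterminate form.

Apply L'Hôpital's rule: differentiate numerator and denominator separately.
  f(x) = 3·x   ⇒   f'(x) = 3
  g(x) = x^2 + x   ⇒   g'(x) = 2·x + 1
  lim(x→∞) f'(x)/g'(x) = lim(x→∞) (3)/(2·x + 1)
  = 0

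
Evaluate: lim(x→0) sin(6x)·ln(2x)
This is a 0·∞ indeterminate form.

Rewrite 0·∞ as a quotient (0/0 or ∞/∞ form), then apply L'Hôpital's rule:
  lim(x→0) sin(6x)·ln(2x) = 0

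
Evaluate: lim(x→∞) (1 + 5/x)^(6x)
This is an exponential indeterminate form.

For exponential indeterminate forms, take the natural log:
  Let L = lim(x→∞) (1 + 5/x)^(6x)
  Then ln(L) = lim(x→∞) [exponent × ln(base)]
  Evaluate using L'Hôpital or standard limits, then exponentiate.
  L = e^(30)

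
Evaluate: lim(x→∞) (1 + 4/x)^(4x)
This is an exponential indeterminate form.

For exponential indeterminate forms, take the natural log:
  Let L = lim(x→∞) (1 + 4/x)^(4x)
  Then ln(L) = lim(x→∞) [exponent × ln(base)]
  Evaluate using L'Hôpital or standard limits, then exponentiate.
  L = e^(16)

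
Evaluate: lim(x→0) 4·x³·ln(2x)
This is a 0·∞ indeterminate form.

Rewrite 0·∞ as a quotient (0/0 or ∞/∞ form), then apply L'Hôpital's rule:
  lim(x→0) 4·x³·ln(2x) = 0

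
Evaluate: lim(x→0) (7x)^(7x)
This is an exponential indeterminate form.

For exponential indeterminate forms, take the natural log:
  Let L = lim(x→0) (7x)^(7x)
  Then ln(L) = lim(x→0) [exponent × ln(base)]
  Evaluate using L'Hôpital or standard limits, then exponentiate.
  L = 1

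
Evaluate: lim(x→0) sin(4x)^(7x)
This is an exponential indeterminate form.

For exponential indeterminate forms, take the natural log:
  Let L = lim(x→0) sin(4x)^(7x)
  Then ln(L) = lim(x→0) [exponent × ln(base)]
  Evaluate using L'Hôpital or standard limits, then exponentiate.
  L = 1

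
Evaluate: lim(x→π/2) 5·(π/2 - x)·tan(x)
This is a 0·∞ indeterminate form.

Rewrite 0·∞ as a quotient (0/0 or ∞/∞ form), then apply L'Hôpital's rule:
  lim(x→π/2) 5·(π/2 - x)·tan(x) = 5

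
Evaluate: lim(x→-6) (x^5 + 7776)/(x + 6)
This is a standard limit.

Factor or rationalize the expression:
  lim(x→-6) (x^5 + 7776)/(x + 6) = 6480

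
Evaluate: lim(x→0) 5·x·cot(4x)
This is a 0·∞ indeterminate form.

Rewrite 0·∞ as a quotient (0/0 or ∞/∞ form), then apply L'Hôpital's rule:
  lim(x→0) 5·x·cot(4x) = 5/4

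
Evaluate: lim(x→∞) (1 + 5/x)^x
This is an exponential indeterminate form.

For exponential indeterminate forms, take the natural log:
  Let L = lim(x→∞) (1 + 5/x)^x
  Then ln(L) = lim(x→∞) [exponent × ln(base)]
  Evaluate using L'Hôpital or standard limits, then exponentiate.
  L = e^(5)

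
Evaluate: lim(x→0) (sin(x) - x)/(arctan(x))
This is a 0/0 indeterminate form.

Apply L'Hôpital's rule: differentiate numerator and denominator separately.
  f(x) = -x + sin(x)   ⇒   f'(x) = cos(x) - 1
  g(x) = atan(x)   ⇒   g'(x) = 1/(x^2 + 1)
  lim(x→0) f'(x)/g'(x) = lim(x→0) (cos(x) - 1)/(1/(x^2 + 1))
  = 0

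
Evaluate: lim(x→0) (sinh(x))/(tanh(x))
This is a 0/0 indeterminate form.

Apply L'Hôpital's rule: differentiate numerator and denominator separately.
  f(x) = sinh(x)   ⇒   f'(x) = cosh(x)
  g(x) = tanh(x)   ⇒   g'(x) = 1 - tanh(x)^2
  lim(x→0) f'(x)/g'(x) = lim(x→0) (cosh(x))/(1 - tanh(x)^2)
  = 1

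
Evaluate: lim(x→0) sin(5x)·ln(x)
This is a 0·∞ indeterminate form.

Rewrite 0·∞ as a quotient (0/0 or ∞/∞ form), then apply L'Hôpital's rule:
  lim(x→0) sin(5x)·ln(x) = 0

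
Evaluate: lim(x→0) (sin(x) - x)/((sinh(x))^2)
This is a 0/0 indeterminate form.

Apply L'Hôpital's rule: differentiate numerator and denominator separately.
  f(x) = -x + sin(x)   ⇒   f'(x) = cos(x) - 1
  g(x) = sinh(x)^2   ⇒   g'(x) = 2·sinh(x)·cosh(x)
  lim(x→0) f'(x)/g'(x) = lim(x→0) (cos(x) - 1)/(2·sinh(x)·cosh(x))
  = 0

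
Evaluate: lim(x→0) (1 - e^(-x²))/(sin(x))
This is a 0/0 indeterminate form.

Apply L'Hôpital's rule: differentiate numerator and denominator separately.
  f(x) = 1 - e^(-x^2)   ⇒   f'(x) = 2·x·e^(-x^2)
  g(x) = sin(x)   ⇒   g'(x) = cos(x)
  lim(x→0) f'(x)/g'(x) = lim(x→0) (2·x·e^(-x^2))/(cos(x))
  = 0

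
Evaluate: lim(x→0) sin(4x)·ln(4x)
This is a 0·∞ indeterminate form.

Rewrite 0·∞ as a quotient (0/0 or ∞/∞ form), then apply L'Hôpital's rule:
  lim(x→0) sin(4x)·ln(4x) = 0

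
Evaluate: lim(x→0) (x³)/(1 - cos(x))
This is a 0/0 indeterminate form.

Apply L'Hôpital's rule: differentiate numerator and denominator separately.
  f(x) = x^3   ⇒   f'(x) = 3·x^2
  g(x) = 1 - cos(x)   ⇒   g'(x) = sin(x)
  lim(x→0) f'(x)/g'(x) = lim(x→0) (3·x^2)/(sin(x))
  = 0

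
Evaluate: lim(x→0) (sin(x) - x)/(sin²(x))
This is a 0/0 indeterminate form.

Apply L'Hôpital's rule: differentiate numerator and denominator separately.
  f(x) = -x + sin(x)   ⇒   f'(x) = cos(x) - 1
  g(x) = sin(x)^2   ⇒   g'(x) = 2·sin(x)·cos(x)
  lim(x→0) f'(x)/g'(x) = lim(x→0) (cos(x) - 1)/(2·sin(x)·cos(x))
  = 0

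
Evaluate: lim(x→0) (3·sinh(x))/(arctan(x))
This is a 0/0 indeterminate form.

Apply L'Hôpital's rule: differentiate numerator and denominator separately.
  f(x) = 3·sinh(x)   ⇒   f'(x) = 3·cosh(x)
  g(x) = atan(x)   ⇒   g'(x) = 1/(x^2 + 1)
  lim(x→0) f'(x)/g'(x) = lim(x→0) (3·cosh(x))/(1/(x^2 + 1))
  = 3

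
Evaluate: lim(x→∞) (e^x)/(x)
This is an ∞/∞ indeterminate form.

Apply L'Hôpital's rule: differentiate numerator and denominator separately.
  f(x) = e^(x)   ⇒   f'(x) = e^(x)
  g(x) = x   ⇒   g'(x) = 1
  lim(x→∞) f'(x)/g'(x) = lim(x→∞) (e^(x))/(1)
  = ∞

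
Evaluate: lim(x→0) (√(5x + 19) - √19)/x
This is a standard limit.

Factor or rationalize the expression:
  lim(x→0) (√(5x + 19) - √19)/x = 5·sqrt(19)/38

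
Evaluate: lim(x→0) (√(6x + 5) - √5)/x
This is a standard limit.

Factor or rationalize the expression:
  lim(x→0) (√(6x + 5) - √5)/x = 3·sqrt(5)/5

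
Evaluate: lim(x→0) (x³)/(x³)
This is a 0/0 indeterminate form.

Apply L'Hôpital's rule: differentiate numerator and denominator separately.
  f(x) = x^3   ⇒   f'(x) = 3·x^2
  g(x) = x^3   ⇒   g'(x) = 3·x^2
  lim(x→0) f'(x)/g'(x) = lim(x→0) (3·x^2)/(3·x^2)
  = 1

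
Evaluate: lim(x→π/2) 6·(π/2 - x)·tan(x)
This is a 0·∞ indeterminate form.

Rewrite 0·∞ as a quotient (0/0 or ∞/∞ form), then apply L'Hôpital's rule:
  lim(x→π/2) 6·(π/2 - x)·tan(x) = 6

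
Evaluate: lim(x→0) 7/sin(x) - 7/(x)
This is an ∞-∞ indeterminate form.

Combine fractions or rationalize to convert ∞-∞ to 0/0 form:
  lim(x→0) 7/sin(x) - 7/(x) = 0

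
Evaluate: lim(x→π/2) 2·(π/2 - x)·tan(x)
This is a 0·∞ indeterminate form.

Rewrite 0·∞ as a quotient (0/0 or ∞/∞ form), then apply L'Hôpital's rule:
  lim(x→π/2) 2·(π/2 - x)·tan(x) = 2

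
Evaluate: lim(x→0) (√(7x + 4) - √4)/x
This is a standard limit.

Factor or rationalize the expression:
  lim(x→0) (√(7x + 4) - √4)/x = 7/4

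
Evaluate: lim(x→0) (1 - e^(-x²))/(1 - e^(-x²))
This is a 0/0 indeterminate form.

Apply L'Hôpital's rule: differentiate numerator and denominator separately.
  f(x) = 1 - e^(-x^2)   ⇒   f'(x) = 2·x·e^(-x^2)
  g(x) = 1 - e^(-x^2)   ⇒   g'(x) = 2·x·e^(-x^2)
  lim(x→0) f'(x)/g'(x) = lim(x→0) (2·x·e^(-x^2))/(2·x·e^(-x^2))
  = 1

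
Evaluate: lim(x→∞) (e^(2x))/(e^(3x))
This is an ∞/∞ indeterminate form.

Apply L'Hôpital's rule: differentiate numerator and denominator separately.
  f(x) = e^(2·x)   ⇒   f'(x) = 2·e^(2·x)
  g(x) = e^(3·x)   ⇒   g'(x) = 3·e^(3·x)
  lim(x→∞) f'(x)/g'(x) = lim(x→∞) (2·e^(2·x))/(3·e^(3·x))
  = 0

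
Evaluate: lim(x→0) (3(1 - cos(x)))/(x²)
This is a 0/0 indeterminate form.

Apply L'Hôpital's rule: differentiate numerator and denominator separately.
  f(x) = 3 - 3·cos(x)   ⇒   f'(x) = 3·sin(x)
  g(x) = x^2   ⇒   g'(x) = 2·x
  lim(x→0) f'(x)/g'(x) = lim(x→0) (3·sin(x))/(2·x)
  = 3/2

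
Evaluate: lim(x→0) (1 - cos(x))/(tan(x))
This is a 0/0 indeterminate form.

Apply L'Hôpital's rule: differentiate numerator and denominator separately.
  f(x) = 1 - cos(x)   ⇒   f'(x) = sin(x)
  g(x) = tan(x)   ⇒   g'(x) = tan(x)^2 + 1
  lim(x→0) f'(x)/g'(x) = lim(x→0) (sin(x))/(tan(x)^2 + 1)
  = 0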